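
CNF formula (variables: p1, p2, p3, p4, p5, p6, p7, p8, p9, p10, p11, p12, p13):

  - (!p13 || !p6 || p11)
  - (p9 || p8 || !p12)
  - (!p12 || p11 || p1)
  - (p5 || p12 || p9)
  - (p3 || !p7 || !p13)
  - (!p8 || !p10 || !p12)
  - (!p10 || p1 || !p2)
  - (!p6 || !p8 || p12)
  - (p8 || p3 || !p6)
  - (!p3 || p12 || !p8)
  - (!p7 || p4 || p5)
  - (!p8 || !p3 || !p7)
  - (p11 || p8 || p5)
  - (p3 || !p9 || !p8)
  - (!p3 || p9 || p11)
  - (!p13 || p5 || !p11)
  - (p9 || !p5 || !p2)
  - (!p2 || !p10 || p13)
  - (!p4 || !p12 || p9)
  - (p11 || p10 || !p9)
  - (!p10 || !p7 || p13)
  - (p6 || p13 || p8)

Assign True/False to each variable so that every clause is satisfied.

p1 occurs only positively in the remaining clauses — set p1 = True.
Pure literal: p2 appears only negated; assign p2 = False.
Branch on p3: take p3 = True.
For the remaining variables, p4 = True, p5 = True, p6 = True, p7 = False, p8 = False, p9 = True, p10 = False, p11 = True, p12 = False, p13 = True works.
Every clause has at least one true literal under this assignment.

p1 = T, p2 = F, p3 = T, p4 = T, p5 = T, p6 = T, p7 = F, p8 = F, p9 = T, p10 = F, p11 = T, p12 = F, p13 = T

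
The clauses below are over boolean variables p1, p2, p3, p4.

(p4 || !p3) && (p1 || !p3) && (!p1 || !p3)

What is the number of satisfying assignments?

8

Split on p3, then p1.
  p3=T, p1=T: a clause becomes empty — 0.
  p3=T, p1=F: a clause becomes empty — 0.
  p3=F, p1=T: remaining (p2,p4) ∈ {(F,F); (F,T); (T,F); (T,T)} — 4.
  p3=F, p1=F: remaining (p2,p4) ∈ {(F,F); (F,T); (T,F); (T,T)} — 4.
Total: 0 + 0 + 4 + 4 = 8.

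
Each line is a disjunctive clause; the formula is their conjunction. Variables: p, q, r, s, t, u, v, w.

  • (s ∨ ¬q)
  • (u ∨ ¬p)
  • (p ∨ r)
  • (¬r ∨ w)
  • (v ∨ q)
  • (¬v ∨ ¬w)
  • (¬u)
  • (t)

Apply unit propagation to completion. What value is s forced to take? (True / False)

True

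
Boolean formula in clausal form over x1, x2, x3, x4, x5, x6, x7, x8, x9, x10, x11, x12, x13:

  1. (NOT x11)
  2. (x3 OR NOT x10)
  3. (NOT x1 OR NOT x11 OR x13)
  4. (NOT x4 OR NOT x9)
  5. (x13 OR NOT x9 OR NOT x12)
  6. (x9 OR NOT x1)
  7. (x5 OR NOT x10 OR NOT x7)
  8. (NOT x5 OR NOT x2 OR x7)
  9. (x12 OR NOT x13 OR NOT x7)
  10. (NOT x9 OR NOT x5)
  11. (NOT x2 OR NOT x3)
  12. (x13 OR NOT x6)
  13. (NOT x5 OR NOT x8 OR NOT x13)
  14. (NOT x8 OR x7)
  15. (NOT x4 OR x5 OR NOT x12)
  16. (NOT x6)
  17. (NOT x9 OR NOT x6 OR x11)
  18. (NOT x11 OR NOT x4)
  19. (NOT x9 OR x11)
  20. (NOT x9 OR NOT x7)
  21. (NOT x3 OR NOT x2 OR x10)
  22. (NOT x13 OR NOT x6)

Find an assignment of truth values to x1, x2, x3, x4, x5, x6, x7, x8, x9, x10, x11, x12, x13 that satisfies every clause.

x1 = False, x2 = False, x3 = True, x4 = True, x5 = True, x6 = False, x7 = False, x8 = False, x9 = False, x10 = True, x11 = False, x12 = True, x13 = True

The clause (NOT x11) is unit: x11 must be False.
(NOT x6) is a unit clause, so x6 = False.
The clause (NOT x9) is unit: x9 must be False.
Unit propagation: (NOT x1) forces x1 = False.
Pure literal: x2 appears only negated; assign x2 = False.
Pure literal: x8 appears only negated; assign x8 = False.
Try x3 = True.
Set x4 = True and propagate.
Branch on x5: take x5 = True.
The remaining clauses are satisfied by x7 = False, x10 = True, x12 = True, x13 = True.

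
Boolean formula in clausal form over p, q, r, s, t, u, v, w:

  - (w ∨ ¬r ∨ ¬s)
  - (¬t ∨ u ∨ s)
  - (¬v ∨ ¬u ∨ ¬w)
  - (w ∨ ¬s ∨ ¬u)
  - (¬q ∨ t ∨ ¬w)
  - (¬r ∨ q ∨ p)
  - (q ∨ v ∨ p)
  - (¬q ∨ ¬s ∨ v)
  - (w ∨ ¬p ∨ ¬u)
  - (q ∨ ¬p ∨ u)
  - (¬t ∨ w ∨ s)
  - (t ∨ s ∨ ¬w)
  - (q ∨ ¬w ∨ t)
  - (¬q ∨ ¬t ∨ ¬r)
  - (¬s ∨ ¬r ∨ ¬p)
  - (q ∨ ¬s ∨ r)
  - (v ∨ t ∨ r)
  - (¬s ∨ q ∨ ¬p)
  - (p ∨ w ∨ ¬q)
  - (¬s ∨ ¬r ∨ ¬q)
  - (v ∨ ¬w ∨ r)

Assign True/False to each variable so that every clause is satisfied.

Set p = True and propagate.
Branch on q: take q = True.
The remaining clauses are satisfied by r = False, s = False, t = False, u = False, v = True, w = False.
Every clause has at least one true literal under this assignment.
Check each clause:
  1. (¬s ∨ w ∨ ¬r) — ¬s is true.
  2. (s ∨ u ∨ ¬t) — ¬t is true.
  3. (¬w ∨ ¬u ∨ ¬v) — ¬w is true.
  4. (w ∨ ¬u ∨ ¬s) — ¬u is true.
  5. (¬w ∨ t ∨ ¬q) — ¬w is true.
  6. (¬r ∨ p ∨ q) — p is true.
  7. (v ∨ q ∨ p) — p is true.
  8. (¬s ∨ v ∨ ¬q) — ¬s is true.
  9. (¬p ∨ w ∨ ¬u) — ¬u is true.
  10. (q ∨ u ∨ ¬p) — q is true.
  11. (s ∨ ¬t ∨ w) — ¬t is true.
  12. (¬w ∨ s ∨ t) — ¬w is true.
  13. (q ∨ ¬w ∨ t) — ¬w is true.
  14. (¬q ∨ ¬t ∨ ¬r) — ¬t is true.
  15. (¬p ∨ ¬r ∨ ¬s) — ¬s is true.
  16. (q ∨ ¬s ∨ r) — q is true.
  17. (r ∨ v ∨ t) — v is true.
  18. (q ∨ ¬p ∨ ¬s) — q is true.
  19. (¬q ∨ p ∨ w) — p is true.
  20. (¬q ∨ ¬s ∨ ¬r) — ¬s is true.
  21. (¬w ∨ v ∨ r) — ¬w is true.

p=True, q=True, r=False, s=False, t=False, u=False, v=True, w=False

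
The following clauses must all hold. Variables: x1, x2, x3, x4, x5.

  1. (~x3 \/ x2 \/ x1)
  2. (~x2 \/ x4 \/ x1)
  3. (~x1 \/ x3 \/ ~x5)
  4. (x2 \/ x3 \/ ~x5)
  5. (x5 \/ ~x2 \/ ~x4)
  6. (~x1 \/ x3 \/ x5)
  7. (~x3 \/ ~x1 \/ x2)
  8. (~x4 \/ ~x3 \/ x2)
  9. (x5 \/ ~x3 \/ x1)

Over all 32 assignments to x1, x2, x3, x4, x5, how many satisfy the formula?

Satisfying assignments:
  x1=0 x2=0 x3=0 x4=0 x5=0
  x1=0 x2=0 x3=0 x4=1 x5=0
  x1=0 x2=1 x3=0 x4=1 x5=1
  x1=0 x2=1 x3=1 x4=1 x5=1
  x1=1 x2=1 x3=1 x4=0 x5=0
  x1=1 x2=1 x3=1 x4=0 x5=1
  x1=1 x2=1 x3=1 x4=1 x5=1
Count: 7.

7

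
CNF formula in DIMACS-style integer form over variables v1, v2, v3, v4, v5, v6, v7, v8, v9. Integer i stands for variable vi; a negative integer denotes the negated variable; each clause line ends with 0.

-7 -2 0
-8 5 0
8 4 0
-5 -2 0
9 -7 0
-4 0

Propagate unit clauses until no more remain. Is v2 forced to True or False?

False

(¬v4) stands alone — v4 = False.
In (v4 ∨ v8), v4 is now false; v8 must hold, so v8 = True.
In (¬v8 ∨ v5), ¬v8 is now false; v5 must hold, so v5 = True.
From (¬v5 ∨ ¬v2) and v5 = True: v2 = False.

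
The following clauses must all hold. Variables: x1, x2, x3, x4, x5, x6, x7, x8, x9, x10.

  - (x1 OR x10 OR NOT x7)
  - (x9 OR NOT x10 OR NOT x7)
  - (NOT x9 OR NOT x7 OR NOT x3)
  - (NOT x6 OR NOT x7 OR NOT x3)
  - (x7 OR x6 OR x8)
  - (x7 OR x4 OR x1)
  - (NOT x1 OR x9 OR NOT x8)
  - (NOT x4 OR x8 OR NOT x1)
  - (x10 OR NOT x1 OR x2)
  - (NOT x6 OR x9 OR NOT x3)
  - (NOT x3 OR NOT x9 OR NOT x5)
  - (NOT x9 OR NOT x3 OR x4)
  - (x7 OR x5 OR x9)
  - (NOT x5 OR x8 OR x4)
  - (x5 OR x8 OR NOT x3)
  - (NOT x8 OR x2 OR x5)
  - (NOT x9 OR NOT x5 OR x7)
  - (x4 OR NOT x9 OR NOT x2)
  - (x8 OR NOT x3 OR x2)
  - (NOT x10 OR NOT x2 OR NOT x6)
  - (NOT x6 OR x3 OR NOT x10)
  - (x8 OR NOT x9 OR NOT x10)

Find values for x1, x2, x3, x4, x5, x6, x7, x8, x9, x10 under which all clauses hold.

Try x1 = True.
The remaining clauses are satisfied by x2 = True, x3 = True, x4 = True, x5 = False, x6 = False, x7 = False, x8 = True, x9 = True, x10 = False.

x1 = True, x2 = True, x3 = True, x4 = True, x5 = False, x6 = False, x7 = False, x8 = True, x9 = True, x10 = False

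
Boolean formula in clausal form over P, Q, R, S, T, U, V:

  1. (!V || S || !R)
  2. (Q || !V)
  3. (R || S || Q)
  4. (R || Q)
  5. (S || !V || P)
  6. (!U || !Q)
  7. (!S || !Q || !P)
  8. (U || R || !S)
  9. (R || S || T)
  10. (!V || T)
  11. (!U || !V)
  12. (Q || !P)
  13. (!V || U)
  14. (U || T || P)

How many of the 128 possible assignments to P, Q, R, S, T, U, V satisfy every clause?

Case analysis on Q and S:
  Q=1, S=1: remaining (P,R,T,U,V) ∈ {(0,1,1,0,0)} — 1.
  Q=1, S=0: 5 of the 32 assignments to (P,R,T,U,V) work.
  Q=0, S=1: remaining (P,R,T,U,V) ∈ {(0,1,0,1,0); (0,1,1,0,0); (0,1,1,1,0)} — 3.
  Q=0, S=0: remaining (P,R,T,U,V) ∈ {(0,1,0,1,0); (0,1,1,0,0); (0,1,1,1,0)} — 3.
Total: 1 + 5 + 3 + 3 = 12.

12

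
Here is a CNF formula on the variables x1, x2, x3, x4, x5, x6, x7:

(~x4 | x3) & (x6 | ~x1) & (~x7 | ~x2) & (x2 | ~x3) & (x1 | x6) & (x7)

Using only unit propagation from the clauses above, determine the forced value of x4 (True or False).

False

(x7) stands alone — x7 = True.
(~x7 | ~x2): since x7 = True, the clause reduces to (~x2). x2 = False.
(x2 | ~x3): since x2 = False, the clause reduces to (~x3). x3 = False.
In (~x4 | x3), x3 is now false; ~x4 must hold, so x4 = False.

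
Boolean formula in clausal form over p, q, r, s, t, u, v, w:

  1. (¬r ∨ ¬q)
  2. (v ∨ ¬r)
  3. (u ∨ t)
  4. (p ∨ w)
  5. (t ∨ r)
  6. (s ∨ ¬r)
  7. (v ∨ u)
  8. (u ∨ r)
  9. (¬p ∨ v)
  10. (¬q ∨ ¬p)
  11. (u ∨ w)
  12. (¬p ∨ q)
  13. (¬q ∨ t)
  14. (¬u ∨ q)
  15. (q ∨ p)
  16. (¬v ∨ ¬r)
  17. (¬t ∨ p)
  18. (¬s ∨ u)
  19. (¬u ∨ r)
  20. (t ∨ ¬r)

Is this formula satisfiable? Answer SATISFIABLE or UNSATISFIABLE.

UNSATISFIABLE

r = True:
  propagation gives q=False, v=True; an empty clause results — contradiction.
r = False:
  propagation gives t=True, u=True; an empty clause results — contradiction.
Every branch closes, so no satisfying assignment exists.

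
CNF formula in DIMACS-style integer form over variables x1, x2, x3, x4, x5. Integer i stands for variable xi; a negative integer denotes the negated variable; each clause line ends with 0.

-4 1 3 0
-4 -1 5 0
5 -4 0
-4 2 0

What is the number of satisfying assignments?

19

Split on x4, then x1.
  x4=1, x1=1: remaining (x2,x3,x5) ∈ {(1,0,1); (1,1,1)} — 2.
  x4=1, x1=0: remaining (x2,x3,x5) ∈ {(1,1,1)} — 1.
  x4=0, x1=1: x2, x3, x5 free → 2^3 = 8.
  x4=0, x1=0: x2, x3, x5 free → 2^3 = 8.
Total: 2 + 1 + 8 + 8 = 19.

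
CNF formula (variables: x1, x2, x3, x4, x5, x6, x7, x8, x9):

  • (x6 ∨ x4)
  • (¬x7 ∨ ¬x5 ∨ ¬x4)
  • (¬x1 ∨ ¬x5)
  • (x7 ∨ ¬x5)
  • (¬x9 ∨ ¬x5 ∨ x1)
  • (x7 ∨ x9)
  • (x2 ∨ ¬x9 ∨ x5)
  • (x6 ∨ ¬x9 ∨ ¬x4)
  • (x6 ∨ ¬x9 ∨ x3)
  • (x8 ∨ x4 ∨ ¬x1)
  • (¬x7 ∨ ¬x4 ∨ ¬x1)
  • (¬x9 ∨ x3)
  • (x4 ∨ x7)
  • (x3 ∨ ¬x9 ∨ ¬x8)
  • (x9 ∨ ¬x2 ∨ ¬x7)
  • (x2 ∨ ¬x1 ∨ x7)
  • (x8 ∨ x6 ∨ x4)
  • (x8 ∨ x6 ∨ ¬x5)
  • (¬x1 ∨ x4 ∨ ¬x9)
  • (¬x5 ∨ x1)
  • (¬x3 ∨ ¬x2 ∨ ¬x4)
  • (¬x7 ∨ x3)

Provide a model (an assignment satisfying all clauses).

x6 occurs only positively in the remaining clauses — set x6 = True.
Branch on x1: take x1 = False.
  then x5 is forced to False.
Branch on x2: take x2 = True.
Branch on x3: take x3 = True.
  then x4 is forced to False.
  then x7 is forced to True.
  then x9 is forced to True.
x8 is now unconstrained; take x8 = False.
Check each clause:
  1. (x6 ∨ x4) — x6 is true.
  2. (¬x4 ∨ ¬x7 ∨ ¬x5) — ¬x5 is true.
  3. (¬x5 ∨ ¬x1) — ¬x5 is true.
  4. (¬x5 ∨ x7) — ¬x5 is true.
  5. (x1 ∨ ¬x5 ∨ ¬x9) — ¬x5 is true.
  6. (x7 ∨ x9) — x9 is true.
  7. (¬x9 ∨ x2 ∨ x5) — x2 is true.
  8. (x6 ∨ ¬x9 ∨ ¬x4) — ¬x4 is true.
  9. (x3 ∨ x6 ∨ ¬x9) — x3 is true.
  10. (x8 ∨ ¬x1 ∨ x4) — ¬x1 is true.
  11. (¬x7 ∨ ¬x1 ∨ ¬x4) — ¬x4 is true.
  12. (¬x9 ∨ x3) — x3 is true.
  13. (x4 ∨ x7) — x7 is true.
  14. (¬x8 ∨ x3 ∨ ¬x9) — ¬x8 is true.
  15. (¬x7 ∨ x9 ∨ ¬x2) — x9 is true.
  16. (x7 ∨ ¬x1 ∨ x2) — x2 is true.
  17. (x6 ∨ x8 ∨ x4) — x6 is true.
  18. (x6 ∨ x8 ∨ ¬x5) — ¬x5 is true.
  19. (x4 ∨ ¬x9 ∨ ¬x1) — ¬x1 is true.
  20. (¬x5 ∨ x1) — ¬x5 is true.
  21. (¬x4 ∨ ¬x3 ∨ ¬x2) — ¬x4 is true.
  22. (¬x7 ∨ x3) — x3 is true.

x1=0, x2=1, x3=1, x4=0, x5=0, x6=1, x7=1, x8=0, x9=1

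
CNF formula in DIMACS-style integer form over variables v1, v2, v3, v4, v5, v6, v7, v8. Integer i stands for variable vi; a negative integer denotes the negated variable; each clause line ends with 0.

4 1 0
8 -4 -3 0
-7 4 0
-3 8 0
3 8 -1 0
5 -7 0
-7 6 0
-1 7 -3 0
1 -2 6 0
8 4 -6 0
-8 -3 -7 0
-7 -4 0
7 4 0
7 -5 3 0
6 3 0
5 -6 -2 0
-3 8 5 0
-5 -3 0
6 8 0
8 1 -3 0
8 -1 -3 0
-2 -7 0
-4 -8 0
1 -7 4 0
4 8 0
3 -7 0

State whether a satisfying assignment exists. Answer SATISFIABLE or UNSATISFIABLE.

SATISFIABLE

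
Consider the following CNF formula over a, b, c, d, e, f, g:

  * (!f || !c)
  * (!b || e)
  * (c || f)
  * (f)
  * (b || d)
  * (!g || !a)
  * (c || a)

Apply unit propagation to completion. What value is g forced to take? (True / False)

False

(f) stands alone — f = True.
(!f || !c) with f = True leaves only !c, so c = False.
From (a || c) and c = False: a = True.
From (!a || !g) and a = True: g = False.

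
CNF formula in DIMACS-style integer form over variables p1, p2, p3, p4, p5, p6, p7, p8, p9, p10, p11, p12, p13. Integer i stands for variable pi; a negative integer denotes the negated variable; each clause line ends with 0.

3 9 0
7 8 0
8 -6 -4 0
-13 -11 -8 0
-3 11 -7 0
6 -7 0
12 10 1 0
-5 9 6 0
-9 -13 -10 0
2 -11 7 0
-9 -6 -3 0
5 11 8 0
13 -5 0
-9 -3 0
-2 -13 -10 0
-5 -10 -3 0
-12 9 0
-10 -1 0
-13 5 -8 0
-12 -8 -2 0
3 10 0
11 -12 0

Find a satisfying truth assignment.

Branch on p1: take p1 = True.
  then p10 is forced to False.
  then p3 is forced to True.
  then p9 is forced to False.
  then p12 is forced to False.
The remaining clauses are satisfied by p2 = True, p4 = True, p5 = False, p6 = False, p7 = False, p8 = True, p11 = True, p13 = False.

p1=T  p2=T  p3=T  p4=T  p5=F  p6=F  p7=F  p8=T  p9=F  p10=F  p11=T  p12=F  p13=F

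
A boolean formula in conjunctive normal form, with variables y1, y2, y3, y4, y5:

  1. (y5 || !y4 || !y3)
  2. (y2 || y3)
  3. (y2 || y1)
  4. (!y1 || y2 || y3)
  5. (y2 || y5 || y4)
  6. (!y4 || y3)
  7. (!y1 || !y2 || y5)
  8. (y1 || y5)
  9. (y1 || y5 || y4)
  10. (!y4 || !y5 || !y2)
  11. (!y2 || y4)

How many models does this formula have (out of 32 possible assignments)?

The models are:
  y1=1 y2=0 y3=1 y4=0 y5=1
  y1=1 y2=0 y3=1 y4=1 y5=1
Count: 2.

2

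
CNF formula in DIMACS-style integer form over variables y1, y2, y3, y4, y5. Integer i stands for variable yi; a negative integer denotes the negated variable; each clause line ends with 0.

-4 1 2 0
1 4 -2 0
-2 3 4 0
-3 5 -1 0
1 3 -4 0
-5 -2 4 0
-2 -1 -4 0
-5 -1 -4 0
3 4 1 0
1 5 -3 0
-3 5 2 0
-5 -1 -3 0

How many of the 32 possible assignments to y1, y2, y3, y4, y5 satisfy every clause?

5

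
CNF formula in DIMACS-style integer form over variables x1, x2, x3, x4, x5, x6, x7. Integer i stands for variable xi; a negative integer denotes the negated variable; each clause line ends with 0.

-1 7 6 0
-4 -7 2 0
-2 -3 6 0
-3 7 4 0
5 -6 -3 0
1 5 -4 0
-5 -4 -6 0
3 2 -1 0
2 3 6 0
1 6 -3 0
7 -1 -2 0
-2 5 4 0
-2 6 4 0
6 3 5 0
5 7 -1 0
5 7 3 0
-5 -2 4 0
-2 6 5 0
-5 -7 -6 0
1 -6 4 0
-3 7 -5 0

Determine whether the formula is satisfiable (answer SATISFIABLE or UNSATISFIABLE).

SATISFIABLE

Branch on x1: take x1 = True.
The remaining clauses are satisfied by x2 = True, x3 = False, x4 = True, x5 = True, x6 = False, x7 = True.
Every clause has at least one true literal under this assignment.
So x1=T, x2=T, x3=F, x4=T, x5=T, x6=F, x7=T is a satisfying assignment.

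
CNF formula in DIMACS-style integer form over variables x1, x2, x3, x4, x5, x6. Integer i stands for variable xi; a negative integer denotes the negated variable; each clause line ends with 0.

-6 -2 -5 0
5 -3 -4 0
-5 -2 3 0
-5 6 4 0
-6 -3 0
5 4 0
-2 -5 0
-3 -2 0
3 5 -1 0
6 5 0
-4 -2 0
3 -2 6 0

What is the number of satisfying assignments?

Split on x5, then x2.
  x5=1, x2=1: a clause becomes empty — 0.
  x5=1, x2=0: x1 free; 4 ways for (x3,x4,x6) × 2^1 = 8.
  x5=0, x2=1: a clause becomes empty — 0.
  x5=0, x2=0: remaining (x1,x3,x4,x6) ∈ {(0,0,1,1)} — 1.
Total: 0 + 8 + 0 + 1 = 9.

9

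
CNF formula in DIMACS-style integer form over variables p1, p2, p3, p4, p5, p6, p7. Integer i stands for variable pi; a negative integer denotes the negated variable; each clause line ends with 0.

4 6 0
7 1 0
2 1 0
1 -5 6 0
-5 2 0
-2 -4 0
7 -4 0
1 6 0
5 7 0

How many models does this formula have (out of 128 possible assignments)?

Split on p1, then p2.
  p1=T, p2=T: p3 free; 3 ways for (p4,p5,p6,p7) × 2^1 = 6.
  p1=T, p2=F: p3 free; 3 ways for (p4,p5,p6,p7) × 2^1 = 6.
  p1=F, p2=T: remaining (p3,p4,p5,p6,p7) ∈ {(F,F,F,T,T); (F,F,T,T,T); (T,F,F,T,T); (T,F,T,T,T)} — 4.
  p1=F, p2=F: a clause becomes empty — 0.
Total: 6 + 6 + 4 + 0 = 16.

16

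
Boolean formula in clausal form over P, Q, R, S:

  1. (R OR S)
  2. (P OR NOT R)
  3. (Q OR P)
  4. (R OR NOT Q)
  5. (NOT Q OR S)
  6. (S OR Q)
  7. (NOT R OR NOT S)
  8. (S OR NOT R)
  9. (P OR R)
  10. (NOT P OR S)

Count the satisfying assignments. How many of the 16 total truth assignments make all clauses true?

Satisfying assignments:
  P=1 Q=0 R=0 S=1
That's 1 in total.

1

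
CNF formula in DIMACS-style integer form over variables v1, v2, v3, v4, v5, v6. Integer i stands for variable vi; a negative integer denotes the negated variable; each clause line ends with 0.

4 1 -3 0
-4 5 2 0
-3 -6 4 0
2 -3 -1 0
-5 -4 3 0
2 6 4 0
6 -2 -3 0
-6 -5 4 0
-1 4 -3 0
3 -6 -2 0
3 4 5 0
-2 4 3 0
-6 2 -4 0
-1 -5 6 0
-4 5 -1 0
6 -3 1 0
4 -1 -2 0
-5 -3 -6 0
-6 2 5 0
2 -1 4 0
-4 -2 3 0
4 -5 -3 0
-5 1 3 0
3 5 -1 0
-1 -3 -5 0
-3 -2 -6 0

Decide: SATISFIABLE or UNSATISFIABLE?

v3 = True:
  v4 = True:
    v6 = True:
      propagation gives v2=True; contradiction.
    v6 = False:
      propagation gives v2=False, v5=True, v1=False; contradiction.
  v4 = False:
    propagation gives v1=True; an empty clause results — contradiction.
v3 = False:
  v4 = True:
    propagation gives v5=False, v2=True; an empty clause results — contradiction.
  v4 = False:
    propagation gives v5=True, v6=False, v2=True; an empty clause results — contradiction.
Every branch closes, so no satisfying assignment exists.

UNSATISFIABLE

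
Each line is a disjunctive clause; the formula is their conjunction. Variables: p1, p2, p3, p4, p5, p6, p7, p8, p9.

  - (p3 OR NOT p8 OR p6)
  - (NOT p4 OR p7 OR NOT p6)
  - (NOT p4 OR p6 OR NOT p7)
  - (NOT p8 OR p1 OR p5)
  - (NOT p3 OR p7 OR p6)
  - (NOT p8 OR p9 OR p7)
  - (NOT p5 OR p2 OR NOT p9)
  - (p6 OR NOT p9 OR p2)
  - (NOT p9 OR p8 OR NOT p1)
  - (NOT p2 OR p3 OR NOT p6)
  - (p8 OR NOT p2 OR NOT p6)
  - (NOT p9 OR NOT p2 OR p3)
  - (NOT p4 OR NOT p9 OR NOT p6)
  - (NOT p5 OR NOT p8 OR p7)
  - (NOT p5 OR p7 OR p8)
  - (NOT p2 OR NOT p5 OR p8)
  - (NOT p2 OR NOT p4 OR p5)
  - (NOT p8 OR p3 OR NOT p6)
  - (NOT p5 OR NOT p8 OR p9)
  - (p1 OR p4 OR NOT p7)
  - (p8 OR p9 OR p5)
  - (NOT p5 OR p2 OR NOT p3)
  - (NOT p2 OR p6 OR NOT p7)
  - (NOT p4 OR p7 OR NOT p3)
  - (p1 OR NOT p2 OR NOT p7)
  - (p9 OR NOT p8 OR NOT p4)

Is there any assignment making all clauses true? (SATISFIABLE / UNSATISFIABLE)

Set p1 = False and propagate.
Branch on p2: take p2 = False.
The remaining clauses are satisfied by p3 = False, p4 = True, p5 = True, p6 = True, p7 = True, p8 = False, p9 = False.
So p1=False, p2=False, p3=False, p4=True, p5=True, p6=True, p7=True, p8=False, p9=False is a satisfying assignment.

SATISFIABLE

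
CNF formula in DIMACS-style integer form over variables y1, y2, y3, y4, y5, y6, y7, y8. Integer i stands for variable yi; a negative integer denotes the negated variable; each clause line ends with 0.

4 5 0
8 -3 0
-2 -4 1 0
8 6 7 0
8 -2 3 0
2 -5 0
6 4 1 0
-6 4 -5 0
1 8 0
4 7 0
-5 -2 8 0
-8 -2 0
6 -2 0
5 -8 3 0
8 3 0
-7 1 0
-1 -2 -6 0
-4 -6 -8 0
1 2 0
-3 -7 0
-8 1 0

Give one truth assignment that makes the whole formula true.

y1=1, y2=0, y3=1, y4=1, y5=0, y6=0, y7=0, y8=1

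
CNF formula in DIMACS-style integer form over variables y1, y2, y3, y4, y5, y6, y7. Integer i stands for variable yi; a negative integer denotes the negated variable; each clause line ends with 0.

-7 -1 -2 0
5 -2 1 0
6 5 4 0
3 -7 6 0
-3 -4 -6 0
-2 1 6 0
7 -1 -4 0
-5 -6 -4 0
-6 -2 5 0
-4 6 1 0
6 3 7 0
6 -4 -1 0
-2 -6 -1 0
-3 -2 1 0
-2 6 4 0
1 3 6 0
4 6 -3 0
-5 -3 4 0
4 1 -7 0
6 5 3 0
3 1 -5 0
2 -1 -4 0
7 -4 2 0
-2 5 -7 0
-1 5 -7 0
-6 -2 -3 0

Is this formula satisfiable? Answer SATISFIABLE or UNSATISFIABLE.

SATISFIABLE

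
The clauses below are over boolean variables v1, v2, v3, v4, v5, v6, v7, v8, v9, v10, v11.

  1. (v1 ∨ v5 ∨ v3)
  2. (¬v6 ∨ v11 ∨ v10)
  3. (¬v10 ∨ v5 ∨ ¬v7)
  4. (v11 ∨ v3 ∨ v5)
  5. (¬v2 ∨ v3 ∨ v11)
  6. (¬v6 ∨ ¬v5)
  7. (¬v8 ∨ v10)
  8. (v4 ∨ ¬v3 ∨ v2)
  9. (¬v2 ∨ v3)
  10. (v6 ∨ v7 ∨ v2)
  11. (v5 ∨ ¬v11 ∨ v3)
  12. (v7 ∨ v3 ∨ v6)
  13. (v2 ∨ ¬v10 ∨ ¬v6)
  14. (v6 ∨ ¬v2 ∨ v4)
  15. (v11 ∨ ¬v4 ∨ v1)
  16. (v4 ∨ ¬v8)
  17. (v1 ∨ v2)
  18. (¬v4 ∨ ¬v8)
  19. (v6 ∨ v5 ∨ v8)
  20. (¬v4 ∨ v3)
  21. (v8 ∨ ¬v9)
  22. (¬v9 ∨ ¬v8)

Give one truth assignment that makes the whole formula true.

v1=1, v2=1, v3=1, v4=1, v5=1, v6=0, v7=0, v8=0, v9=0, v10=0, v11=1

Check each clause:
  1. (v1 ∨ v3 ∨ v5) — v1 is true.
  2. (¬v6 ∨ v10 ∨ v11) — ¬v6 is true.
  3. (v5 ∨ ¬v10 ∨ ¬v7) — ¬v7 is true.
  4. (v5 ∨ v11 ∨ v3) — v3 is true.
  5. (v3 ∨ v11 ∨ ¬v2) — v11 is true.
  6. (¬v6 ∨ ¬v5) — ¬v6 is true.
  7. (v10 ∨ ¬v8) — ¬v8 is true.
  8. (v4 ∨ v2 ∨ ¬v3) — v2 is true.
  9. (¬v2 ∨ v3) — v3 is true.
  10. (v2 ∨ v7 ∨ v6) — v2 is true.
  11. (v3 ∨ ¬v11 ∨ v5) — v5 is true.
  12. (v6 ∨ v3 ∨ v7) — v3 is true.
  13. (¬v6 ∨ ¬v10 ∨ v2) — ¬v6 is true.
  14. (v6 ∨ v4 ∨ ¬v2) — v4 is true.
  15. (¬v4 ∨ v1 ∨ v11) — v1 is true.
  16. (¬v8 ∨ v4) — ¬v8 is true.
  17. (v1 ∨ v2) — v1 is true.
  18. (¬v8 ∨ ¬v4) — ¬v8 is true.
  19. (v8 ∨ v5 ∨ v6) — v5 is true.
  20. (v3 ∨ ¬v4) — v3 is true.
  21. (¬v9 ∨ v8) — ¬v9 is true.
  22. (¬v8 ∨ ¬v9) — ¬v8 is true.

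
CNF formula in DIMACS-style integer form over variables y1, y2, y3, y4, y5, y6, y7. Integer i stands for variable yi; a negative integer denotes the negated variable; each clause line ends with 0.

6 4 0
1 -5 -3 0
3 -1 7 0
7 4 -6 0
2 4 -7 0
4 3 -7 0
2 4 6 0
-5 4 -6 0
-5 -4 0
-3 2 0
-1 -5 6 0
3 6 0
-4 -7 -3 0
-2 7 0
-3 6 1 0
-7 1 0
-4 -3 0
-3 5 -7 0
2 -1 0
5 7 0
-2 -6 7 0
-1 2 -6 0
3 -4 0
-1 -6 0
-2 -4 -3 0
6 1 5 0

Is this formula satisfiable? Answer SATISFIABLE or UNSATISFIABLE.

y3 = True:
  propagation gives y2=True, y7=True, y4=False, y6=True; an empty clause results — contradiction.
y3 = False:
  propagation gives y6=True, y4=False, y7=True; an empty clause results — contradiction.
Every branch closes, so no satisfying assignment exists.

UNSATISFIABLE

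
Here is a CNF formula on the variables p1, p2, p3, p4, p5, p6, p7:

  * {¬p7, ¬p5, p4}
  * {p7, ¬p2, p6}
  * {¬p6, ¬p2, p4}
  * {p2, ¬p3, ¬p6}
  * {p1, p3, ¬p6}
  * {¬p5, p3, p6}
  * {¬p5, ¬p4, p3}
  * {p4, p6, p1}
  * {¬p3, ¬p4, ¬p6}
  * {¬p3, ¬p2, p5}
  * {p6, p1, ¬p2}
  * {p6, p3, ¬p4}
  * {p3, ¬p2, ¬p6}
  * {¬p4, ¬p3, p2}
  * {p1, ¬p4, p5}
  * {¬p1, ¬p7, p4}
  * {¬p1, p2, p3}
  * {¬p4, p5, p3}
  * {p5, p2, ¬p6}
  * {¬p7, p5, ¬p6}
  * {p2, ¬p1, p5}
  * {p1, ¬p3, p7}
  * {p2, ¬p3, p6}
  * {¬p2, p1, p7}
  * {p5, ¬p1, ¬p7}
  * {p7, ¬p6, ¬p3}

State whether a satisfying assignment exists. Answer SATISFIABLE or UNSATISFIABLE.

Try p1 = True.
For the remaining variables, p2 = True, p3 = True, p4 = True, p5 = True, p6 = False, p7 = True works.
So p1 = True, p2 = True, p3 = True, p4 = True, p5 = True, p6 = False, p7 = True is a satisfying assignment.

SATISFIABLE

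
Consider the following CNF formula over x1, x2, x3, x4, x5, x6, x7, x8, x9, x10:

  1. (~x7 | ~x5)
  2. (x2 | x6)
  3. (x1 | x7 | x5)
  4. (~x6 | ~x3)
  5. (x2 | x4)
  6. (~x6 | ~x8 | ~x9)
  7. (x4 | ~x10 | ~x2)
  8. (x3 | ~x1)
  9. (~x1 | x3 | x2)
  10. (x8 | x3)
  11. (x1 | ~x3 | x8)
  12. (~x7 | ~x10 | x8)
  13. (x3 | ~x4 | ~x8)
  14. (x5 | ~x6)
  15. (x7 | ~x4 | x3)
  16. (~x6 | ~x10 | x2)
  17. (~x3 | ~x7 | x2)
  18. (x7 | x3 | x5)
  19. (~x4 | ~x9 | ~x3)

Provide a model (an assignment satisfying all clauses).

x1=T, x2=T, x3=T, x4=T, x5=F, x6=F, x7=F, x8=T, x9=F, x10=T

x9 occurs only negated in the remaining clauses — set x9 = False.
Try x1 = True.
  then x3 is forced to True.
  then x6 is forced to False.
  then x2 is forced to True.
Try x4 = True.
For the remaining variables, x5 = False, x7 = False, x8 = True, x10 = True works.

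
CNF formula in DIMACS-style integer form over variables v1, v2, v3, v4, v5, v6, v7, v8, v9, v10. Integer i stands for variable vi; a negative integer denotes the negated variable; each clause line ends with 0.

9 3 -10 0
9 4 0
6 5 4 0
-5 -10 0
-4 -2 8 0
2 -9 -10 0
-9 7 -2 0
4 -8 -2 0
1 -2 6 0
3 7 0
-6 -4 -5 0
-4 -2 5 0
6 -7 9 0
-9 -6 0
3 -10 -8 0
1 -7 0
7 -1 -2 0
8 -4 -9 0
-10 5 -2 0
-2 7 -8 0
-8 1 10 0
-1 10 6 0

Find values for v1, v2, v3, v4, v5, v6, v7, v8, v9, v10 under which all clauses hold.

v1 = False, v2 = False, v3 = True, v4 = True, v5 = False, v6 = True, v7 = False, v8 = False, v9 = False, v10 = False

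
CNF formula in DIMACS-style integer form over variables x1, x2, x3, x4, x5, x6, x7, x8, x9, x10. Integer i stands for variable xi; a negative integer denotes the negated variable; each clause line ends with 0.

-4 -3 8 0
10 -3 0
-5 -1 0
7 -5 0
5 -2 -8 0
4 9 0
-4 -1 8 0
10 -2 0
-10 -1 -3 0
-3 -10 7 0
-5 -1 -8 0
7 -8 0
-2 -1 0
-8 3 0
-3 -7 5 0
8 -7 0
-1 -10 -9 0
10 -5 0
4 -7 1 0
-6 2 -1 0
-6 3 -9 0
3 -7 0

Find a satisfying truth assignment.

x1 = 0  x2 = 1  x3 = 0  x4 = 1  x5 = 0  x6 = 1  x7 = 0  x8 = 0  x9 = 0  x10 = 1

Check each clause:
  1. (x8 | ~x3 | ~x4) — ~x3 is true.
  2. (x10 | ~x3) — x10 is true.
  3. (~x1 | ~x5) — ~x5 is true.
  4. (~x5 | x7) — ~x5 is true.
  5. (x5 | ~x2 | ~x8) — ~x8 is true.
  6. (x4 | x9) — x4 is true.
  7. (x8 | ~x4 | ~x1) — ~x1 is true.
  8. (x10 | ~x2) — x10 is true.
  9. (~x10 | ~x3 | ~x1) — ~x3 is true.
  10. (~x3 | ~x10 | x7) — ~x3 is true.
  11. (~x8 | ~x1 | ~x5) — ~x8 is true.
  12. (~x8 | x7) — ~x8 is true.
  13. (~x2 | ~x1) — ~x1 is true.
  14. (x3 | ~x8) — ~x8 is true.
  15. (x5 | ~x7 | ~x3) — ~x7 is true.
  16. (x8 | ~x7) — ~x7 is true.
  17. (~x10 | ~x9 | ~x1) — ~x1 is true.
  18. (~x5 | x10) — x10 is true.
  19. (x4 | x1 | ~x7) — x4 is true.
  20. (~x1 | ~x6 | x2) — x2 is true.
  21. (~x9 | ~x6 | x3) — ~x9 is true.
  22. (x3 | ~x7) — ~x7 is true.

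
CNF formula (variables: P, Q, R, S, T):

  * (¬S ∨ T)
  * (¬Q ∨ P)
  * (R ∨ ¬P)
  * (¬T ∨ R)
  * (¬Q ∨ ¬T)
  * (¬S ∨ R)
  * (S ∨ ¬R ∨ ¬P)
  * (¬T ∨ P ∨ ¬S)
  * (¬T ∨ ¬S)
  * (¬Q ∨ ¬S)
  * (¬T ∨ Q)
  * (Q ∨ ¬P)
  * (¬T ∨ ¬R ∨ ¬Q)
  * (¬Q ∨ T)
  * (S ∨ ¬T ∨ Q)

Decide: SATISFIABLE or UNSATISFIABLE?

SATISFIABLE

Branch on P: take P = False.
  then Q is forced to False.
  then T is forced to False.
  then S is forced to False.
R is now unconstrained; take R = True.
Every clause has at least one true literal under this assignment.
So P = F  Q = F  R = T  S = F  T = F is a satisfying assignment.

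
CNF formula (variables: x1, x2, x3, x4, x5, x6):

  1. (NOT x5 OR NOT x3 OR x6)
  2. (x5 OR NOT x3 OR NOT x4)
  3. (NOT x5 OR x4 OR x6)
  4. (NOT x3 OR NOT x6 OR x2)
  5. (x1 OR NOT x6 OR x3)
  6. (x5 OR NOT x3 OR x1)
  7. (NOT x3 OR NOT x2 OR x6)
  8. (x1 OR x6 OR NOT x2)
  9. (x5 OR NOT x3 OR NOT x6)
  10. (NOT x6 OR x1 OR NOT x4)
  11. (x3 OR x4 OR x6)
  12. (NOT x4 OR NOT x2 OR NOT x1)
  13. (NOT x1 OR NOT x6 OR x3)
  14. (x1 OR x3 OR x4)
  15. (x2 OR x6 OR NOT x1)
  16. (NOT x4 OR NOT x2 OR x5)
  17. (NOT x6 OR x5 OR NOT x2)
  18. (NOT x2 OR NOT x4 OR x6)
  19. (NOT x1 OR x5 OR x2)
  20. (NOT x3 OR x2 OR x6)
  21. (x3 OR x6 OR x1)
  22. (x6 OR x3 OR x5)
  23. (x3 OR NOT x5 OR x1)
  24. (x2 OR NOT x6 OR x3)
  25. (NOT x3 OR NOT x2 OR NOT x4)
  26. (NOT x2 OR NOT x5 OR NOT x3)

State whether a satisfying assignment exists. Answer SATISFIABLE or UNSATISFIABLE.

x3 = True:
  x2 = True:
    propagation gives x6=True, x5=True; an empty clause results — contradiction.
  x2 = False:
    propagation gives x6=False; an empty clause results — contradiction.
x3 = False:
  x6 = True:
    propagation gives x1=True; an empty clause results — contradiction.
  x6 = False:
    propagation gives x4=True, x2=False, x1=False; an empty clause results — contradiction.
Every branch closes, so no satisfying assignment exists.

UNSATISFIABLE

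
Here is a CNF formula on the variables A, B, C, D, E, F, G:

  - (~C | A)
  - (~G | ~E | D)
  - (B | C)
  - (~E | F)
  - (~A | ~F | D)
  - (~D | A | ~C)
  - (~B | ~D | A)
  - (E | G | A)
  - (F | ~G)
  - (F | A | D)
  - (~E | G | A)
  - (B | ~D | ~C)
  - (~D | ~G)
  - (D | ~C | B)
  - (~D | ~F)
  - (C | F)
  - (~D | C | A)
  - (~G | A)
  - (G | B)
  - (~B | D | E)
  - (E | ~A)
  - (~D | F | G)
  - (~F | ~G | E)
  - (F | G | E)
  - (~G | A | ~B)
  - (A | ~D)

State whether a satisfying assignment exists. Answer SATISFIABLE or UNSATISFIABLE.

UNSATISFIABLE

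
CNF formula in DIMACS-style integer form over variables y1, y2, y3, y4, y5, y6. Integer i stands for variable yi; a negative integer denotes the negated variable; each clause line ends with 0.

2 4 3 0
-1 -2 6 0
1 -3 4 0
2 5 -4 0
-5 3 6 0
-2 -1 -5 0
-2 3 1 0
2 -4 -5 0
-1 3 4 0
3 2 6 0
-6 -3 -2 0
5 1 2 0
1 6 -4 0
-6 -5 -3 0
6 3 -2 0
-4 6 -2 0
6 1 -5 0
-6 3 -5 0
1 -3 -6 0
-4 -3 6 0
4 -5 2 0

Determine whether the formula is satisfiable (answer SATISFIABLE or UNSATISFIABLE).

Try y1 = True.
Try y2 = False.
Set y3 = True and propagate.
The remaining clauses are satisfied by y4 = False, y5 = False, y6 = False.
Every clause has at least one true literal under this assignment.
So y1 = T, y2 = F, y3 = T, y4 = F, y5 = F, y6 = F is a satisfying assignment.

SATISFIABLE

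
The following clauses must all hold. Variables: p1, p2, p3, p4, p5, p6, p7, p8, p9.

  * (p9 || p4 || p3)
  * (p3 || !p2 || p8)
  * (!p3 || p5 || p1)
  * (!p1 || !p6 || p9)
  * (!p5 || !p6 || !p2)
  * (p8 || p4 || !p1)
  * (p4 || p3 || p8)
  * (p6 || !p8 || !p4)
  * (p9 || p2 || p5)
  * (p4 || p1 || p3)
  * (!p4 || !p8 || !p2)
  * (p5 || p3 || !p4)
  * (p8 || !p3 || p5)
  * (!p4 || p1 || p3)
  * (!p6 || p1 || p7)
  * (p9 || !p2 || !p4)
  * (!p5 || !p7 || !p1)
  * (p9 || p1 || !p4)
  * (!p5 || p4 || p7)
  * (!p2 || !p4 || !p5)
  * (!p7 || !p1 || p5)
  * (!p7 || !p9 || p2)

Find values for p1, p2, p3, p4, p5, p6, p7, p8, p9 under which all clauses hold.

p1=True, p2=True, p3=True, p4=False, p5=False, p6=False, p7=False, p8=True, p9=False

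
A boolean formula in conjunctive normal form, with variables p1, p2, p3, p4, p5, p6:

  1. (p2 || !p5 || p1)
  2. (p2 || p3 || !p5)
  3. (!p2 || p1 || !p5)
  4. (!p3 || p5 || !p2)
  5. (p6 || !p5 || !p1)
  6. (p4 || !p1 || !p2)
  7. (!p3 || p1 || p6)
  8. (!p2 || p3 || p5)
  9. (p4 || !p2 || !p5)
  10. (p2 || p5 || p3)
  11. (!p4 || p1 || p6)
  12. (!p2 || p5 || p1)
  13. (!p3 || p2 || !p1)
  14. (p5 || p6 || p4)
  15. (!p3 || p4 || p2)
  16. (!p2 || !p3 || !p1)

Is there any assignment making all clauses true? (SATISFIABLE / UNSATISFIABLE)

SATISFIABLE

Pure literal: p6 appears only positively; assign p6 = True.
Try p1 = True.
Set p2 = True and propagate.
  then p4 is forced to True.
  then p3 is forced to False.
  then p5 is forced to True.
So p1=T, p2=T, p3=F, p4=T, p5=T, p6=T is a satisfying assignment.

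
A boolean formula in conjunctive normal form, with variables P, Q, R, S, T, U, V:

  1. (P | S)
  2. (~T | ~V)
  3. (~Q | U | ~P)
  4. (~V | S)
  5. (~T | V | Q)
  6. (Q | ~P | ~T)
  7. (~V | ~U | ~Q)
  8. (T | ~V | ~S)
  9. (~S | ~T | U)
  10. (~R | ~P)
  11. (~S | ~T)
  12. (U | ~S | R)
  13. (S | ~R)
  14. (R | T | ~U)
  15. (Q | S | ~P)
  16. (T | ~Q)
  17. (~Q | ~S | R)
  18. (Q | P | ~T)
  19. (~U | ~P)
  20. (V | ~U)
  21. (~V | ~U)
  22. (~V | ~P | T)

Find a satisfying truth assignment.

P=False, Q=False, R=True, S=True, T=False, U=False, V=False

Try P = False.
  then S is forced to True.
  then T is forced to False.
  then V is forced to False.
  then Q is forced to False.
  then U is forced to False.
  then R is forced to True.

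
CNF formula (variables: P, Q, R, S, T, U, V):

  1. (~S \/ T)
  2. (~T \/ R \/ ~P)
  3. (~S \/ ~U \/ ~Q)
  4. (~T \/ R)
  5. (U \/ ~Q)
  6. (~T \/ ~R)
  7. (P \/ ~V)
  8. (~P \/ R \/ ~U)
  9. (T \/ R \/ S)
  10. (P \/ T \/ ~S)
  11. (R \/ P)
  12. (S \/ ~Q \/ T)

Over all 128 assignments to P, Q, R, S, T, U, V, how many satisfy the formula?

Satisfying assignments:
  P=F Q=F R=T S=F T=F U=F V=F
  P=F Q=F R=T S=F T=F U=T V=F
  P=T Q=F R=T S=F T=F U=F V=F
  P=T Q=F R=T S=F T=F U=F V=T
  P=T Q=F R=T S=F T=F U=T V=F
  P=T Q=F R=T S=F T=F U=T V=T
That's 6 in total.

6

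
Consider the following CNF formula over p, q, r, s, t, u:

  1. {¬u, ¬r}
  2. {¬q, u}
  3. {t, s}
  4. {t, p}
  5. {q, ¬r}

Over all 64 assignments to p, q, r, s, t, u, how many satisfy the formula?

15

Case analysis on q and r:
  q=1, r=1: a clause becomes empty — 0.
  q=1, r=0: 5 of the 16 assignments to (p,s,t,u) work.
  q=0, r=1: a clause becomes empty — 0.
  q=0, r=0: u free; 5 ways for (p,s,t) × 2^1 = 10.
Total: 0 + 5 + 0 + 10 = 15.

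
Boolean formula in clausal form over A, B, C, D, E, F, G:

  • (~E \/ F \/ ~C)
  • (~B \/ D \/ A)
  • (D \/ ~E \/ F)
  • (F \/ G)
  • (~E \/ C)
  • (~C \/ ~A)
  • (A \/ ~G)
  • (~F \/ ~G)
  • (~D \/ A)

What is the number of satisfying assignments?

11

Case analysis on A and F:
  A=T, F=T: remaining (B,C,D,E,G) ∈ {(F,F,F,F,F); (F,F,T,F,F); (T,F,F,F,F); (T,F,T,F,F)} — 4.
  A=T, F=F: remaining (B,C,D,E,G) ∈ {(F,F,F,F,T); (F,F,T,F,T); (T,F,F,F,T); (T,F,T,F,T)} — 4.
  A=F, F=T: remaining (B,C,D,E,G) ∈ {(F,F,F,F,F); (F,T,F,F,F); (F,T,F,T,F)} — 3.
  A=F, F=F: a clause becomes empty — 0.
Total: 4 + 4 + 3 + 0 = 11.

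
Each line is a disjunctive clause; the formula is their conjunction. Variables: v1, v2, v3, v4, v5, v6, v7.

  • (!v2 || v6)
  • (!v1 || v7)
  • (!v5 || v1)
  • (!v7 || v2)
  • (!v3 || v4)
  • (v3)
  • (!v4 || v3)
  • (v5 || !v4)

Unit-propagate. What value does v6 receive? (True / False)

True

(v3) is a unit clause: v3 = True.
In (v4 || !v3), !v3 is now false; v4 must hold, so v4 = True.
In (!v4 || v5), !v4 is now false; v5 must hold, so v5 = True.
From (v1 || !v5) and v5 = True: v1 = True.
(!v1 || v7) with v1 = True leaves only v7, so v7 = True.
From (v2 || !v7) and v7 = True: v2 = True.
In (v6 || !v2), !v2 is now false; v6 must hold, so v6 = True.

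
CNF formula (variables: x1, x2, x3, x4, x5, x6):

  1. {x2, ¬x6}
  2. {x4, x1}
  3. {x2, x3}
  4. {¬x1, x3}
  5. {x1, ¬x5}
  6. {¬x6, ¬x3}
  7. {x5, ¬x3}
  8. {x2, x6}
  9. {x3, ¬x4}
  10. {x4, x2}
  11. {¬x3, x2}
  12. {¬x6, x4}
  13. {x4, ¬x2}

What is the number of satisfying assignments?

The models are:
  x1=1 x2=1 x3=1 x4=1 x5=1 x6=0
That's 1 in total.

1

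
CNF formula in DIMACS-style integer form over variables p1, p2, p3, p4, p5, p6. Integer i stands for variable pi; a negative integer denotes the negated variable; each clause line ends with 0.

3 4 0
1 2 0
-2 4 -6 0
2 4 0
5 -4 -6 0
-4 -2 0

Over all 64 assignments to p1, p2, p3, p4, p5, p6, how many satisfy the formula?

10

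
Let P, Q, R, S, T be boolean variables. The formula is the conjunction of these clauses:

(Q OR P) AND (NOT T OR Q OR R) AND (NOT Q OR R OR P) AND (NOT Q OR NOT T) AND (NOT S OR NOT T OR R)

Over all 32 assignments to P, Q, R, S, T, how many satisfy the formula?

Split on Q, then R.
  Q=T, R=T: remaining (P,S,T) ∈ {(F,F,F); (F,T,F); (T,F,F); (T,T,F)} — 4.
  Q=T, R=F: remaining (P,S,T) ∈ {(T,F,F); (T,T,F)} — 2.
  Q=F, R=T: remaining (P,S,T) ∈ {(T,F,F); (T,F,T); (T,T,F); (T,T,T)} — 4.
  Q=F, R=F: remaining (P,S,T) ∈ {(T,F,F); (T,T,F)} — 2.
Total: 4 + 2 + 4 + 2 = 12.

12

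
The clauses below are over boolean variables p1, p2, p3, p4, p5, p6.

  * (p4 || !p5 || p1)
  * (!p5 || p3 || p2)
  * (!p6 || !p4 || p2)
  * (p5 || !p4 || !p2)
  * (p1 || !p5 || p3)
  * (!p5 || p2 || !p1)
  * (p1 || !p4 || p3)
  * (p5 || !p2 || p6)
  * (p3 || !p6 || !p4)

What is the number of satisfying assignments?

25

Split on p5, then p2.
  p5=T, p2=T: 9 of the 16 assignments to (p1,p3,p4,p6) work.
  p5=T, p2=F: remaining (p1,p3,p4,p6) ∈ {(F,T,T,F)} — 1.
  p5=F, p2=T: remaining (p1,p3,p4,p6) ∈ {(F,F,F,T); (F,T,F,T); (T,F,F,T); (T,T,F,T)} — 4.
  p5=F, p2=F: 11 of the 16 assignments to (p1,p3,p4,p6) work.
Total: 9 + 1 + 4 + 11 = 25.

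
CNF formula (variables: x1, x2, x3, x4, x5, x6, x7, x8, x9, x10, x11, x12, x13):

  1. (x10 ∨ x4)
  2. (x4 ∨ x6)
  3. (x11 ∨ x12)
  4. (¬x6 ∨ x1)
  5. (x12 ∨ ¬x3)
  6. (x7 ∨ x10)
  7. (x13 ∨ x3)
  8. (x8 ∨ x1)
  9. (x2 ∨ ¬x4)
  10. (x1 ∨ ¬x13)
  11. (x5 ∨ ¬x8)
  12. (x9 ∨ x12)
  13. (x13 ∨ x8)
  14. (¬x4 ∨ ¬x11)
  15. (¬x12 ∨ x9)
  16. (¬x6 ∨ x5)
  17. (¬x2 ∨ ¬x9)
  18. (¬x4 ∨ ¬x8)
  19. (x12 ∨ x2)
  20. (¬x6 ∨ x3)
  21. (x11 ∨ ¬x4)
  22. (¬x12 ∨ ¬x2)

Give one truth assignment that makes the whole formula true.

x1 = True, x2 = False, x3 = True, x4 = False, x5 = True, x6 = True, x7 = False, x8 = True, x9 = True, x10 = True, x11 = True, x12 = True, x13 = False

Pure literal: x1 appears only positively; assign x1 = True.
x5 occurs only positively in the remaining clauses — set x5 = True.
Try x2 = False.
  then x4 is forced to False.
  then x10 is forced to True.
  then x6 is forced to True.
  then x12 is forced to True.
  then x9 is forced to True.
  then x3 is forced to True.
Set x8 = True and propagate.
x7, x11, x13 are now unconstrained; take x7 = False, x11 = True, x13 = False.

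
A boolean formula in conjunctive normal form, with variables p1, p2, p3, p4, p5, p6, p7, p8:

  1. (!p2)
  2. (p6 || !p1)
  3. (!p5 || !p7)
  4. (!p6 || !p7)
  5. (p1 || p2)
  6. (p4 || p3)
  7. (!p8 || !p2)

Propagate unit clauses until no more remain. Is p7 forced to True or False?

(!p2) stands alone — p2 = False.
In (p2 || p1), p2 is now false; p1 must hold, so p1 = True.
In (!p1 || p6), !p1 is now false; p6 must hold, so p6 = True.
(!p7 || !p6) with p6 = True leaves only !p7, so p7 = False.

False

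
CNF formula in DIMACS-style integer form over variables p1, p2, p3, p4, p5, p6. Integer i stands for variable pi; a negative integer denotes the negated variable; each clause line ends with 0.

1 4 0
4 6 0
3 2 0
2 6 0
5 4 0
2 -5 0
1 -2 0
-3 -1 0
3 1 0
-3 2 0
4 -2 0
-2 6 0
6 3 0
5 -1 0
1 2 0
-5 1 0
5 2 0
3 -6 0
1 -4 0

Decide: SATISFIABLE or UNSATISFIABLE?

UNSATISFIABLE

p2 = True:
  propagation gives p1=True, p3=False, p4=True, p6=True; an empty clause results — contradiction.
p2 = False:
  propagation gives p3=True; an empty clause results — contradiction.
Every branch closes, so no satisfying assignment exists.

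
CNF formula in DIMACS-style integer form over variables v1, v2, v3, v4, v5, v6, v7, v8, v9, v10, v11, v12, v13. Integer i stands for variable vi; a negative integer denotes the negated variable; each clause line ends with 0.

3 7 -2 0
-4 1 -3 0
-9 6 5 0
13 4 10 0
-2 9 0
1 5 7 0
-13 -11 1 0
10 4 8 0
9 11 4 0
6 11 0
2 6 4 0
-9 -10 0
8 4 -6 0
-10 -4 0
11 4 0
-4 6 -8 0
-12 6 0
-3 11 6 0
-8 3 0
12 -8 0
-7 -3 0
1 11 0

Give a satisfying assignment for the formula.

v1=1, v2=1, v3=1, v4=1, v5=0, v6=1, v7=0, v8=1, v9=1, v10=0, v11=0, v12=1, v13=0

Check each clause:
  1. (~v2 \/ v3 \/ v7) — v3 is true.
  2. (~v3 \/ v1 \/ ~v4) — v1 is true.
  3. (v6 \/ v5 \/ ~v9) — v6 is true.
  4. (v4 \/ v13 \/ v10) — v4 is true.
  5. (v9 \/ ~v2) — v9 is true.
  6. (v5 \/ v1 \/ v7) — v1 is true.
  7. (~v11 \/ v1 \/ ~v13) — v1 is true.
  8. (v10 \/ v8 \/ v4) — v8 is true.
  9. (v4 \/ v9 \/ v11) — v9 is true.
  10. (v6 \/ v11) — v6 is true.
  11. (v2 \/ v6 \/ v4) — v2 is true.
  12. (~v9 \/ ~v10) — ~v10 is true.
  13. (~v6 \/ v8 \/ v4) — v8 is true.
  14. (~v4 \/ ~v10) — ~v10 is true.
  15. (v4 \/ v11) — v4 is true.
  16. (~v8 \/ v6 \/ ~v4) — v6 is true.
  17. (v6 \/ ~v12) — v6 is true.
  18. (v11 \/ v6 \/ ~v3) — v6 is true.
  19. (v3 \/ ~v8) — v3 is true.
  20. (~v8 \/ v12) — v12 is true.
  21. (~v7 \/ ~v3) — ~v7 is true.
  22. (v11 \/ v1) — v1 is true.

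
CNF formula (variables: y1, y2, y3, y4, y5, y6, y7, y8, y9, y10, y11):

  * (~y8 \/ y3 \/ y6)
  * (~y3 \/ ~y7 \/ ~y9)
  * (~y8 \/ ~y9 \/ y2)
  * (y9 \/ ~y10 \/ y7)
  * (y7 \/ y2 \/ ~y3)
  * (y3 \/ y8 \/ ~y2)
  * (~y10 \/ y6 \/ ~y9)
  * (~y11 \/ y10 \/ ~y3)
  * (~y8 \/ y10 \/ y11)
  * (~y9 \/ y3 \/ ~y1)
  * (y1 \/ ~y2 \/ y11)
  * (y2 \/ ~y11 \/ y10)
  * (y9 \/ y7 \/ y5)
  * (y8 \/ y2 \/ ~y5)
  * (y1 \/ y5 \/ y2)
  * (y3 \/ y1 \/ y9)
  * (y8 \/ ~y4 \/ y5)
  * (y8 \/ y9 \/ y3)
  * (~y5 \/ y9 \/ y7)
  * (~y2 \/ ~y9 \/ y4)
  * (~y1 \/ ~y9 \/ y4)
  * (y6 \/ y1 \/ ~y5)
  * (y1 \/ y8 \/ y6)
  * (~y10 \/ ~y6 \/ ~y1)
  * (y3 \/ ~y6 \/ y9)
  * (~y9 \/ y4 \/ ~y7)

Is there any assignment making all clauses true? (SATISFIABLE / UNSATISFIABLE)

SATISFIABLE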